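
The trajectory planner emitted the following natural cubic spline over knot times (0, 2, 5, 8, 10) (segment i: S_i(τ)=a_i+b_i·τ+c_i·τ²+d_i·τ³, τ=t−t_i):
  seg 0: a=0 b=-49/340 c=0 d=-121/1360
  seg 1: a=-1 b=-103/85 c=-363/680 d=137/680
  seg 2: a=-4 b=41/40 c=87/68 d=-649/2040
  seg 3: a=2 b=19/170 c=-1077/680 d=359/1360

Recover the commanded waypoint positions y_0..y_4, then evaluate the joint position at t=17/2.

y_0=0 y_1=-1 y_2=-4 y_3=2 y_4=-2
S(17/2) = 18419/10880

y_0 = S_0(0) = a_0 = 0
y_1 = S_1(0) = a_1 = -1
y_2 = S_2(0) = a_2 = -4
y_3 = S_3(0) = a_3 = 2
y_4 = S_3(2) = -2
t_q=17/2 is in segment 3 (τ=1/2); S_3(τ)=18419/10880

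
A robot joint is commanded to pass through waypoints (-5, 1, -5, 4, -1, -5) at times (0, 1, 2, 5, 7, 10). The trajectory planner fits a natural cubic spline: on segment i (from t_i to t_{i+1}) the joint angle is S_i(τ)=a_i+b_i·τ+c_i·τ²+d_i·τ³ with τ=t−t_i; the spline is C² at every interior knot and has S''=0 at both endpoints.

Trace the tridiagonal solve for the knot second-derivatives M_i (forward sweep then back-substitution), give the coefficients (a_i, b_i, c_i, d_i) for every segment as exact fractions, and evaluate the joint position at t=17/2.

  seg 0: a=-5 b=6217/654 c=0 d=-2293/654
  seg 1: a=1 b=-331/327 c=-2293/218 d=3617/654
  seg 2: a=-5 b=-3569/654 c=662/109 d=-6385/5886
  seg 3: a=4 b=554/327 c=-2413/654 d=2083/2616
  seg 4: a=-1 b=-765/218 c=1423/1308 d=-1423/11772
S(17/2) = -14733/3488

Δ: Δ0=6, Δ1=-6, Δ2=3, Δ3=-5/2, Δ4=-4/3
row 1: diag=4, rhs=-72; c'=1/4, d'=-18
row 2: denom=8−1·1/4=31/4; d'=(54−1·-18)/(31/4)=288/31
row 3: denom=10−3·12/31=274/31; d'=(-33−3·288/31)/(274/31)=-1887/274
row 4: denom=10−2·31/137=1308/137; d'=(7−2·-1887/274)/(1308/137)=1423/654
back: M4=1423/654
back: M3=-1887/274−31/137·1423/654=-2413/327
back: M2=288/31−12/31·-2413/327=1324/109
back: M1=-18−1/4·1324/109=-2293/109
M: M0=0, M1=-2293/109, M2=1324/109, M3=-2413/327, M4=1423/654, M5=0
seg 0: a=-5, c=M0/2=0, d=(M1−M0)/(6·1)=-2293/654, b=Δ0−h0·(2M0+M1)/6=6217/654
seg 1: a=1, c=M1/2=-2293/218, d=(M2−M1)/(6·1)=3617/654, b=Δ1−h1·(2M1+M2)/6=-331/327
seg 2: a=-5, c=M2/2=662/109, d=(M3−M2)/(6·3)=-6385/5886, b=Δ2−h2·(2M2+M3)/6=-3569/654
seg 3: a=4, c=M3/2=-2413/654, d=(M4−M3)/(6·2)=2083/2616, b=Δ3−h3·(2M3+M4)/6=554/327
seg 4: a=-1, c=M4/2=1423/1308, d=(M5−M4)/(6·3)=-1423/11772, b=Δ4−h4·(2M4+M5)/6=-765/218
t_q=17/2 → seg 4, τ=3/2; S=-1+-765/218·τ+1423/1308·τ²+-1423/11772·τ³=-14733/3488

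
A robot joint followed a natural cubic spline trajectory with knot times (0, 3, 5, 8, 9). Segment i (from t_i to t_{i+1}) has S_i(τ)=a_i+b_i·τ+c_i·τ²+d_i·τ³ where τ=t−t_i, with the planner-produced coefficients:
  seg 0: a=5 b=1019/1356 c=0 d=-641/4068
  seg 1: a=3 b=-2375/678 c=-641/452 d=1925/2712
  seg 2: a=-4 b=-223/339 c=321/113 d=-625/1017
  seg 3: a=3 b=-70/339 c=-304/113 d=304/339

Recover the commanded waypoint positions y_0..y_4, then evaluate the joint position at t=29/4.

y_0=5 y_1=3 y_2=-4 y_3=3 y_4=1
S(29/4) = 13747/7232

y_0 = S_0(0) = a_0 = 5
y_1 = S_1(0) = a_1 = 3
y_2 = S_2(0) = a_2 = -4
y_3 = S_3(0) = a_3 = 3
y_4 = S_3(1) = 1
t_q=29/4 is in segment 2 (τ=9/4); S_2(τ)=13747/7232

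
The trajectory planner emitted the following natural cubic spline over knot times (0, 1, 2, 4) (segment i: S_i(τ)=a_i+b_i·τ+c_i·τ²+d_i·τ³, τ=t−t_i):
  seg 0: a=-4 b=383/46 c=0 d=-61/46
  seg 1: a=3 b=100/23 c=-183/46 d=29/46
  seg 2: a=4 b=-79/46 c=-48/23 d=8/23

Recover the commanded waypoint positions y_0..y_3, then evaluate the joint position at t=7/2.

y_0=-4 y_1=3 y_2=4 y_3=-5
S(7/2) = -193/92

y_0 = S_0(0) = a_0 = -4
y_1 = S_1(0) = a_1 = 3
y_2 = S_2(0) = a_2 = 4
y_3 = S_2(2) = -5
t_q=7/2 is in segment 2 (τ=3/2); S_2(τ)=-193/92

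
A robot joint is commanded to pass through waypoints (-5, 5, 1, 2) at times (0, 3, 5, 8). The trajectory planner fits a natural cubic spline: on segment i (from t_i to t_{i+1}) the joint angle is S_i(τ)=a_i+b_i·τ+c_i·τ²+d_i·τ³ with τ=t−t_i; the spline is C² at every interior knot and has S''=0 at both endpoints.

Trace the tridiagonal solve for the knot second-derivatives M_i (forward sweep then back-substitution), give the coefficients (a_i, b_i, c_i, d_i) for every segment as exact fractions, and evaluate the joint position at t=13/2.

Δ: Δ0=10/3, Δ1=-2, Δ2=1/3
row 1: diag=10, rhs=-32; c'=1/5, d'=-16/5
row 2: denom=10−2·1/5=48/5; d'=(14−2·-16/5)/(48/5)=17/8
back: M2=17/8
back: M1=-16/5−1/5·17/8=-29/8
M: M0=0, M1=-29/8, M2=17/8, M3=0
seg 0: a=-5, c=M0/2=0, d=(M1−M0)/(6·3)=-29/144, b=Δ0−h0·(2M0+M1)/6=247/48
seg 1: a=5, c=M1/2=-29/16, d=(M2−M1)/(6·2)=23/48, b=Δ1−h1·(2M1+M2)/6=-7/24
seg 2: a=1, c=M2/2=17/16, d=(M3−M2)/(6·3)=-17/144, b=Δ2−h2·(2M2+M3)/6=-43/24
t_q=13/2 → seg 2, τ=3/2; S=1+-43/24·τ+17/16·τ²+-17/144·τ³=39/128

  seg 0: a=-5 b=247/48 c=0 d=-29/144
  seg 1: a=5 b=-7/24 c=-29/16 d=23/48
  seg 2: a=1 b=-43/24 c=17/16 d=-17/144
S(13/2) = 39/128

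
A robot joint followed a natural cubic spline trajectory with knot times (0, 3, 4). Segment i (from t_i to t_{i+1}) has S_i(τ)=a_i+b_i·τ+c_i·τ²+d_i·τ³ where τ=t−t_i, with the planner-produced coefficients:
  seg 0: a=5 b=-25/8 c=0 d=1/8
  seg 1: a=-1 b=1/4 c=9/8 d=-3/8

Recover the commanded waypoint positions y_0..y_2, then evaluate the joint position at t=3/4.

y_0=5 y_1=-1 y_2=0
S(3/4) = 1387/512

y_0 = S_0(0) = a_0 = 5
y_1 = S_1(0) = a_1 = -1
y_2 = S_1(1) = 0
t_q=3/4 is in segment 0 (τ=3/4); S_0(τ)=1387/512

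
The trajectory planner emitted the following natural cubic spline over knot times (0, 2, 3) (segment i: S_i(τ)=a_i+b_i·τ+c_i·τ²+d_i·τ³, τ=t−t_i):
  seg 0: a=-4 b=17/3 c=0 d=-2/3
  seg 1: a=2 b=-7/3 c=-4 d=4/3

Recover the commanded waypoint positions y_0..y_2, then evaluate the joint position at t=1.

y_0=-4 y_1=2 y_2=-3
S(1) = 1

y_0 = S_0(0) = a_0 = -4
y_1 = S_1(0) = a_1 = 2
y_2 = S_1(1) = -3
t_q=1 is in segment 0 (τ=1); S_0(τ)=1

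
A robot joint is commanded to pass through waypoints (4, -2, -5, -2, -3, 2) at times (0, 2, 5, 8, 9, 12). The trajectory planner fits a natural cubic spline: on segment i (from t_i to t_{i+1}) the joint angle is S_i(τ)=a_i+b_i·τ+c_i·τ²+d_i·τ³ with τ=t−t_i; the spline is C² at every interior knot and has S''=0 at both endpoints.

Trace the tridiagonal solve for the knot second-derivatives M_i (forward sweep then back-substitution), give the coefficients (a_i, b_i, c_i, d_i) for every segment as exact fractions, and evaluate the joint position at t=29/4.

  seg 0: a=4 b=-6821/2091 c=0 d=137/2091
  seg 1: a=-2 b=-5177/2091 c=274/697 d=620/18819
  seg 2: a=-5 b=95/123 c=1442/2091 d=-3850/18819
  seg 3: a=-2 b=-1283/2091 c=-2408/2091 d=1600/2091
  seg 4: a=-3 b=-433/697 c=2392/2091 d=-2392/18819
S(29/4) = -46867/22304

Δ: Δ0=-3, Δ1=-1, Δ2=1, Δ3=-1, Δ4=5/3
row 1: diag=10, rhs=12; c'=3/10, d'=6/5
row 2: denom=12−3·3/10=111/10; d'=(12−3·6/5)/(111/10)=28/37
row 3: denom=8−3·10/37=266/37; d'=(-12−3·28/37)/(266/37)=-264/133
row 4: denom=8−1·37/266=2091/266; d'=(16−1·-264/133)/(2091/266)=4784/2091
back: M4=4784/2091
back: M3=-264/133−37/266·4784/2091=-4816/2091
back: M2=28/37−10/37·-4816/2091=2884/2091
back: M1=6/5−3/10·2884/2091=548/697
M: M0=0, M1=548/697, M2=2884/2091, M3=-4816/2091, M4=4784/2091, M5=0
seg 0: a=4, c=M0/2=0, d=(M1−M0)/(6·2)=137/2091, b=Δ0−h0·(2M0+M1)/6=-6821/2091
seg 1: a=-2, c=M1/2=274/697, d=(M2−M1)/(6·3)=620/18819, b=Δ1−h1·(2M1+M2)/6=-5177/2091
seg 2: a=-5, c=M2/2=1442/2091, d=(M3−M2)/(6·3)=-3850/18819, b=Δ2−h2·(2M2+M3)/6=95/123
seg 3: a=-2, c=M3/2=-2408/2091, d=(M4−M3)/(6·1)=1600/2091, b=Δ3−h3·(2M3+M4)/6=-1283/2091
seg 4: a=-3, c=M4/2=2392/2091, d=(M5−M4)/(6·3)=-2392/18819, b=Δ4−h4·(2M4+M5)/6=-433/697
t_q=29/4 → seg 2, τ=9/4; S=-5+95/123·τ+1442/2091·τ²+-3850/18819·τ³=-46867/22304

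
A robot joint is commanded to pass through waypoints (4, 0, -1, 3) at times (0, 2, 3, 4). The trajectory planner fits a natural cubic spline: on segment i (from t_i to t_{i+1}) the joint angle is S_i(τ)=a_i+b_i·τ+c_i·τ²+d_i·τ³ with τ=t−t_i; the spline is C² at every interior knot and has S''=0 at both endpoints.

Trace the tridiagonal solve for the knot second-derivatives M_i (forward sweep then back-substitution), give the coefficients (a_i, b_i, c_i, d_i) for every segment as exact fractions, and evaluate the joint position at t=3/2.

Δ: Δ0=-2, Δ1=-1, Δ2=4
row 1: diag=6, rhs=6; c'=1/6, d'=1
row 2: denom=4−1·1/6=23/6; d'=(30−1·1)/(23/6)=174/23
back: M2=174/23
back: M1=1−1/6·174/23=-6/23
M: M0=0, M1=-6/23, M2=174/23, M3=0
seg 0: a=4, c=M0/2=0, d=(M1−M0)/(6·2)=-1/46, b=Δ0−h0·(2M0+M1)/6=-44/23
seg 1: a=0, c=M1/2=-3/23, d=(M2−M1)/(6·1)=30/23, b=Δ1−h1·(2M1+M2)/6=-50/23
seg 2: a=-1, c=M2/2=87/23, d=(M3−M2)/(6·1)=-29/23, b=Δ2−h2·(2M2+M3)/6=34/23
t_q=3/2 → seg 0, τ=3/2; S=4+-44/23·τ+0·τ²+-1/46·τ³=389/368

  seg 0: a=4 b=-44/23 c=0 d=-1/46
  seg 1: a=0 b=-50/23 c=-3/23 d=30/23
  seg 2: a=-1 b=34/23 c=87/23 d=-29/23
S(3/2) = 389/368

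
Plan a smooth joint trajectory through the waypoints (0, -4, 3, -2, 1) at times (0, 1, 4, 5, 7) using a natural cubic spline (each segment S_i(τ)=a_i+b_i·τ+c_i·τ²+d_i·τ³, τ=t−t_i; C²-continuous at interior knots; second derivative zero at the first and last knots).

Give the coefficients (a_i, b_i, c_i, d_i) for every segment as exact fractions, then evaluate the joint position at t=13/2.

Δ: Δ0=-4, Δ1=7/3, Δ2=-5, Δ3=3/2
row 1: diag=8, rhs=38; c'=3/8, d'=19/4
row 2: denom=8−3·3/8=55/8; d'=(-44−3·19/4)/(55/8)=-466/55
row 3: denom=6−1·8/55=322/55; d'=(39−1·-466/55)/(322/55)=373/46
back: M3=373/46
back: M2=-466/55−8/55·373/46=-222/23
back: M1=19/4−3/8·-222/23=385/46
M: M0=0, M1=385/46, M2=-222/23, M3=373/46, M4=0
seg 0: a=0, c=M0/2=0, d=(M1−M0)/(6·1)=385/276, b=Δ0−h0·(2M0+M1)/6=-1489/276
seg 1: a=-4, c=M1/2=385/92, d=(M2−M1)/(6·3)=-829/828, b=Δ1−h1·(2M1+M2)/6=-167/138
seg 2: a=3, c=M2/2=-111/23, d=(M3−M2)/(6·1)=817/276, b=Δ2−h2·(2M2+M3)/6=-865/276
seg 3: a=-2, c=M3/2=373/92, d=(M4−M3)/(6·2)=-373/552, b=Δ3−h3·(2M3+M4)/6=-539/138
t_q=13/2 → seg 3, τ=3/2; S=-2+-539/138·τ+373/92·τ²+-373/552·τ³=-1497/1472

  seg 0: a=0 b=-1489/276 c=0 d=385/276
  seg 1: a=-4 b=-167/138 c=385/92 d=-829/828
  seg 2: a=3 b=-865/276 c=-111/23 d=817/276
  seg 3: a=-2 b=-539/138 c=373/92 d=-373/552
S(13/2) = -1497/1472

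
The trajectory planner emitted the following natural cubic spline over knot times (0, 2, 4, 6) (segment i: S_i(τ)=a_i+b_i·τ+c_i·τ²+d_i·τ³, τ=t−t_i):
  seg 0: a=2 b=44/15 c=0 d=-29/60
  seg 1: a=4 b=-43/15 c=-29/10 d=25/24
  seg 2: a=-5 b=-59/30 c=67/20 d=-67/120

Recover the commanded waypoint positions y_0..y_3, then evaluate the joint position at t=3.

y_0 = S_0(0) = a_0 = 2
y_1 = S_1(0) = a_1 = 4
y_2 = S_2(0) = a_2 = -5
y_3 = S_2(2) = 0
t_q=3 is in segment 1 (τ=1); S_1(τ)=-29/40

y_0=2 y_1=4 y_2=-5 y_3=0
S(3) = -29/40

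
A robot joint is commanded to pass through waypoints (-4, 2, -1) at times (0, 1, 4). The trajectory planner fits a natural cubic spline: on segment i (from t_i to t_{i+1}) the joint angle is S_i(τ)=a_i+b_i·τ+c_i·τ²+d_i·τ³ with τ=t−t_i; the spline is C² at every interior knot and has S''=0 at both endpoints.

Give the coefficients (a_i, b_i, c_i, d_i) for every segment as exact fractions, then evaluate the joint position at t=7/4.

Δ: Δ0=6, Δ1=-1
row 1: diag=8, rhs=-42; c'=3/8, d'=-21/4
back: M1=-21/4
M: M0=0, M1=-21/4, M2=0
seg 0: a=-4, c=M0/2=0, d=(M1−M0)/(6·1)=-7/8, b=Δ0−h0·(2M0+M1)/6=55/8
seg 1: a=2, c=M1/2=-21/8, d=(M2−M1)/(6·3)=7/24, b=Δ1−h1·(2M1+M2)/6=17/4
t_q=7/4 → seg 1, τ=3/4; S=2+17/4·τ+-21/8·τ²+7/24·τ³=1963/512

  seg 0: a=-4 b=55/8 c=0 d=-7/8
  seg 1: a=2 b=17/4 c=-21/8 d=7/24
S(7/4) = 1963/512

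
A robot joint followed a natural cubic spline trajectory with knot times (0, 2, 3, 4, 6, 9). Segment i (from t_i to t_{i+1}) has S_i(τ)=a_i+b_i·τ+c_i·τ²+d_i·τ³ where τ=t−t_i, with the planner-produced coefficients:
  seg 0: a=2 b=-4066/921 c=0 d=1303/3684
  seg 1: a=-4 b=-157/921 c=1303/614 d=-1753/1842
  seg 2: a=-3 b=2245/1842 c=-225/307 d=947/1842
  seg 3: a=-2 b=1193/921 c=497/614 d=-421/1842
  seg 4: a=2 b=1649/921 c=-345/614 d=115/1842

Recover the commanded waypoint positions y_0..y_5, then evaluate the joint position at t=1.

y_0=2 y_1=-4 y_2=-3 y_3=-2 y_4=2 y_5=4
S(1) = -2531/1228

y_0 = S_0(0) = a_0 = 2
y_1 = S_1(0) = a_1 = -4
y_2 = S_2(0) = a_2 = -3
y_3 = S_3(0) = a_3 = -2
y_4 = S_4(0) = a_4 = 2
y_5 = S_4(3) = 4
t_q=1 is in segment 0 (τ=1); S_0(τ)=-2531/1228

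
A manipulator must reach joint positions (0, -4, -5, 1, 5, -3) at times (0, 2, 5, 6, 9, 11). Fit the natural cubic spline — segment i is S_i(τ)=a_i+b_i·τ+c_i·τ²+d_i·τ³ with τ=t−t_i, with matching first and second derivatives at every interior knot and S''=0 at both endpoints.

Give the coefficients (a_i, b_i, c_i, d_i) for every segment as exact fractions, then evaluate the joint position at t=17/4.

  seg 0: a=0 b=-8860/4941 c=0 d=-511/9882
  seg 1: a=-4 b=-11926/4941 c=-511/1647 d=14878/44469
  seg 2: a=-5 b=23510/4941 c=13345/4941 d=-89/61
  seg 3: a=1 b=28573/4941 c=-8282/4941 d=2861/44469
  seg 4: a=5 b=-12536/4941 c=-1807/1647 d=1807/9882
S(17/4) = -126323/17568

Δ: Δ0=-2, Δ1=-1/3, Δ2=6, Δ3=4/3, Δ4=-4
row 1: diag=10, rhs=10; c'=3/10, d'=1
row 2: denom=8−3·3/10=71/10; d'=(38−3·1)/(71/10)=350/71
row 3: denom=8−1·10/71=558/71; d'=(-28−1·350/71)/(558/71)=-1169/279
row 4: denom=10−3·71/186=549/62; d'=(-32−3·-1169/279)/(549/62)=-3614/1647
back: M4=-3614/1647
back: M3=-1169/279−71/186·-3614/1647=-16564/4941
back: M2=350/71−10/71·-16564/4941=26690/4941
back: M1=1−3/10·26690/4941=-1022/1647
M: M0=0, M1=-1022/1647, M2=26690/4941, M3=-16564/4941, M4=-3614/1647, M5=0
seg 0: a=0, c=M0/2=0, d=(M1−M0)/(6·2)=-511/9882, b=Δ0−h0·(2M0+M1)/6=-8860/4941
seg 1: a=-4, c=M1/2=-511/1647, d=(M2−M1)/(6·3)=14878/44469, b=Δ1−h1·(2M1+M2)/6=-11926/4941
seg 2: a=-5, c=M2/2=13345/4941, d=(M3−M2)/(6·1)=-89/61, b=Δ2−h2·(2M2+M3)/6=23510/4941
seg 3: a=1, c=M3/2=-8282/4941, d=(M4−M3)/(6·3)=2861/44469, b=Δ3−h3·(2M3+M4)/6=28573/4941
seg 4: a=5, c=M4/2=-1807/1647, d=(M5−M4)/(6·2)=1807/9882, b=Δ4−h4·(2M4+M5)/6=-12536/4941
t_q=17/4 → seg 1, τ=9/4; S=-4+-11926/4941·τ+-511/1647·τ²+14878/44469·τ³=-126323/17568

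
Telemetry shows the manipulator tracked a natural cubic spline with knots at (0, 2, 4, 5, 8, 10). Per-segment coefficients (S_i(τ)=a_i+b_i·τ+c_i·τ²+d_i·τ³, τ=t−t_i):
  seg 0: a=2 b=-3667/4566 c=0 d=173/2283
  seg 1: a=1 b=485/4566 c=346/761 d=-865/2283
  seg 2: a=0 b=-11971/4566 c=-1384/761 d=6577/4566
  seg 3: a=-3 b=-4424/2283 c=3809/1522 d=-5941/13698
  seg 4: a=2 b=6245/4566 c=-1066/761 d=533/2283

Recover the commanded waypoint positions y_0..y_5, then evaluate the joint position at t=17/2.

y_0 = S_0(0) = a_0 = 2
y_1 = S_1(0) = a_1 = 1
y_2 = S_2(0) = a_2 = 0
y_3 = S_3(0) = a_3 = -3
y_4 = S_4(0) = a_4 = 2
y_5 = S_4(2) = 1
t_q=17/2 is in segment 4 (τ=1/2); S_4(τ)=14385/6088

y_0=2 y_1=1 y_2=0 y_3=-3 y_4=2 y_5=1
S(17/2) = 14385/6088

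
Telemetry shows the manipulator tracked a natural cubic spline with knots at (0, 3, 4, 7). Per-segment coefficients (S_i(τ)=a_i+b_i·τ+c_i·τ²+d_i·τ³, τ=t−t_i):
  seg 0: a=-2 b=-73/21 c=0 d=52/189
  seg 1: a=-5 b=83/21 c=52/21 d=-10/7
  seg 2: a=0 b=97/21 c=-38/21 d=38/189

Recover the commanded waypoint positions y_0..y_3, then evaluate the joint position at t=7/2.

y_0 = S_0(0) = a_0 = -2
y_1 = S_1(0) = a_1 = -5
y_2 = S_2(0) = a_2 = 0
y_3 = S_2(3) = 3
t_q=7/2 is in segment 1 (τ=1/2); S_1(τ)=-31/12

y_0=-2 y_1=-5 y_2=0 y_3=3
S(7/2) = -31/12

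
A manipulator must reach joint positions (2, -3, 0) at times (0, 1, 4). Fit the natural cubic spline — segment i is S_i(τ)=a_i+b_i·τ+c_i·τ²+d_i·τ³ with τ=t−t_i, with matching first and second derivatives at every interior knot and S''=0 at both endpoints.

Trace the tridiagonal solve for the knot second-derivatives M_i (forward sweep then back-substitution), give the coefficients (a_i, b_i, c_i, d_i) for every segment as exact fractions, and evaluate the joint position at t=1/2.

Δ: Δ0=-5, Δ1=1
row 1: diag=8, rhs=36; c'=3/8, d'=9/2
back: M1=9/2
M: M0=0, M1=9/2, M2=0
seg 0: a=2, c=M0/2=0, d=(M1−M0)/(6·1)=3/4, b=Δ0−h0·(2M0+M1)/6=-23/4
seg 1: a=-3, c=M1/2=9/4, d=(M2−M1)/(6·3)=-1/4, b=Δ1−h1·(2M1+M2)/6=-7/2
t_q=1/2 → seg 0, τ=1/2; S=2+-23/4·τ+0·τ²+3/4·τ³=-25/32

  seg 0: a=2 b=-23/4 c=0 d=3/4
  seg 1: a=-3 b=-7/2 c=9/4 d=-1/4
S(1/2) = -25/32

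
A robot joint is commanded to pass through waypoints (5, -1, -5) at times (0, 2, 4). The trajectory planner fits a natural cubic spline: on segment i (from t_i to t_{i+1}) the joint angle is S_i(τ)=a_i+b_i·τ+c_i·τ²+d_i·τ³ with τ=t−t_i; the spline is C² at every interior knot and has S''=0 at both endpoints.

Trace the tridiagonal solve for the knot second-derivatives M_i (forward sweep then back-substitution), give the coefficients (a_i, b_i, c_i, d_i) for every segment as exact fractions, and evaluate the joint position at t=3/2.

  seg 0: a=5 b=-13/4 c=0 d=1/16
  seg 1: a=-1 b=-5/2 c=3/8 d=-1/16
S(3/2) = 43/128

Δ: Δ0=-3, Δ1=-2
row 1: diag=8, rhs=6; c'=1/4, d'=3/4
back: M1=3/4
M: M0=0, M1=3/4, M2=0
seg 0: a=5, c=M0/2=0, d=(M1−M0)/(6·2)=1/16, b=Δ0−h0·(2M0+M1)/6=-13/4
seg 1: a=-1, c=M1/2=3/8, d=(M2−M1)/(6·2)=-1/16, b=Δ1−h1·(2M1+M2)/6=-5/2
t_q=3/2 → seg 0, τ=3/2; S=5+-13/4·τ+0·τ²+1/16·τ³=43/128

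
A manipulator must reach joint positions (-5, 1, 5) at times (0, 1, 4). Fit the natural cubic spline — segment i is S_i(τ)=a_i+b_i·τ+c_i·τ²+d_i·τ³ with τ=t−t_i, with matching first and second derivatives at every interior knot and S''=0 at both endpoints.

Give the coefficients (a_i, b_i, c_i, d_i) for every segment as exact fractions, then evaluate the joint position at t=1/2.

Δ: Δ0=6, Δ1=4/3
row 1: diag=8, rhs=-28; c'=3/8, d'=-7/2
back: M1=-7/2
M: M0=0, M1=-7/2, M2=0
seg 0: a=-5, c=M0/2=0, d=(M1−M0)/(6·1)=-7/12, b=Δ0−h0·(2M0+M1)/6=79/12
seg 1: a=1, c=M1/2=-7/4, d=(M2−M1)/(6·3)=7/36, b=Δ1−h1·(2M1+M2)/6=29/6
t_q=1/2 → seg 0, τ=1/2; S=-5+79/12·τ+0·τ²+-7/12·τ³=-57/32

  seg 0: a=-5 b=79/12 c=0 d=-7/12
  seg 1: a=1 b=29/6 c=-7/4 d=7/36
S(1/2) = -57/32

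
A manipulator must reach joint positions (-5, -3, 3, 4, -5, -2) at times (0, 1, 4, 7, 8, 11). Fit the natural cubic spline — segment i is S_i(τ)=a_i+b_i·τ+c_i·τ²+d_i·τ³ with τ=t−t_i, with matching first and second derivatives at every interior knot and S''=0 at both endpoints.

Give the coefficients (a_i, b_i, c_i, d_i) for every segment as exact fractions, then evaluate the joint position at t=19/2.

  seg 0: a=-5 b=3419/1635 c=0 d=-149/1635
  seg 1: a=-3 b=2972/1635 c=-149/545 d=1639/14715
  seg 2: a=3 b=5207/1635 c=1192/1635 d=-2746/4905
  seg 3: a=4 b=-2471/327 c=-7046/1635 d=1562/545
  seg 4: a=-5 b=-12389/1635 c=7012/1635 d=-7012/14715
S(19/2) = -4537/545

Δ: Δ0=2, Δ1=2, Δ2=1/3, Δ3=-9, Δ4=1
row 1: diag=8, rhs=0; c'=3/8, d'=0
row 2: denom=12−3·3/8=87/8; d'=(-10−3·0)/(87/8)=-80/87
row 3: denom=8−3·8/29=208/29; d'=(-56−3·-80/87)/(208/29)=-193/26
row 4: denom=8−1·29/208=1635/208; d'=(60−1·-193/26)/(1635/208)=14024/1635
back: M4=14024/1635
back: M3=-193/26−29/208·14024/1635=-14092/1635
back: M2=-80/87−8/29·-14092/1635=2384/1635
back: M1=0−3/8·2384/1635=-298/545
M: M0=0, M1=-298/545, M2=2384/1635, M3=-14092/1635, M4=14024/1635, M5=0
seg 0: a=-5, c=M0/2=0, d=(M1−M0)/(6·1)=-149/1635, b=Δ0−h0·(2M0+M1)/6=3419/1635
seg 1: a=-3, c=M1/2=-149/545, d=(M2−M1)/(6·3)=1639/14715, b=Δ1−h1·(2M1+M2)/6=2972/1635
seg 2: a=3, c=M2/2=1192/1635, d=(M3−M2)/(6·3)=-2746/4905, b=Δ2−h2·(2M2+M3)/6=5207/1635
seg 3: a=4, c=M3/2=-7046/1635, d=(M4−M3)/(6·1)=1562/545, b=Δ3−h3·(2M3+M4)/6=-2471/327
seg 4: a=-5, c=M4/2=7012/1635, d=(M5−M4)/(6·3)=-7012/14715, b=Δ4−h4·(2M4+M5)/6=-12389/1635
t_q=19/2 → seg 4, τ=3/2; S=-5+-12389/1635·τ+7012/1635·τ²+-7012/14715·τ³=-4537/545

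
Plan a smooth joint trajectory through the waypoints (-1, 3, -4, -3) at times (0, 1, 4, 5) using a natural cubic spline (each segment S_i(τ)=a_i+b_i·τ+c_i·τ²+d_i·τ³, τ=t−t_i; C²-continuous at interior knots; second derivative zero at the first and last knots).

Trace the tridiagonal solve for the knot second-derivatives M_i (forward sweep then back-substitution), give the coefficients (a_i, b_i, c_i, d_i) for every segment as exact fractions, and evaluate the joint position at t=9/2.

  seg 0: a=-1 b=842/165 c=0 d=-182/165
  seg 1: a=3 b=296/165 c=-182/55 d=29/45
  seg 2: a=-4 b=-109/165 c=137/55 d=-137/165
S(9/2) = -1677/440

Δ: Δ0=4, Δ1=-7/3, Δ2=1
row 1: diag=8, rhs=-38; c'=3/8, d'=-19/4
row 2: denom=8−3·3/8=55/8; d'=(20−3·-19/4)/(55/8)=274/55
back: M2=274/55
back: M1=-19/4−3/8·274/55=-364/55
M: M0=0, M1=-364/55, M2=274/55, M3=0
seg 0: a=-1, c=M0/2=0, d=(M1−M0)/(6·1)=-182/165, b=Δ0−h0·(2M0+M1)/6=842/165
seg 1: a=3, c=M1/2=-182/55, d=(M2−M1)/(6·3)=29/45, b=Δ1−h1·(2M1+M2)/6=296/165
seg 2: a=-4, c=M2/2=137/55, d=(M3−M2)/(6·1)=-137/165, b=Δ2−h2·(2M2+M3)/6=-109/165
t_q=9/2 → seg 2, τ=1/2; S=-4+-109/165·τ+137/55·τ²+-137/165·τ³=-1677/440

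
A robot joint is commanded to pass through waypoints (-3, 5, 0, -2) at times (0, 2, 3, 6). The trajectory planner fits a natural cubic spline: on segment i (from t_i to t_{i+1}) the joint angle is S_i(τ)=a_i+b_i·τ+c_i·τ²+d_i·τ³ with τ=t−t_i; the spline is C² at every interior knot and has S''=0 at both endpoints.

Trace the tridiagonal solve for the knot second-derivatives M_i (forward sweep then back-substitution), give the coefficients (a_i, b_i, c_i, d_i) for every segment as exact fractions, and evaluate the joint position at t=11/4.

  seg 0: a=-3 b=1022/141 c=0 d=-229/282
  seg 1: a=5 b=-352/141 c=-229/47 d=334/141
  seg 2: a=0 b=-724/141 c=105/47 d=-35/141
S(11/4) = 2085/1504

Δ: Δ0=4, Δ1=-5, Δ2=-2/3
row 1: diag=6, rhs=-54; c'=1/6, d'=-9
row 2: denom=8−1·1/6=47/6; d'=(26−1·-9)/(47/6)=210/47
back: M2=210/47
back: M1=-9−1/6·210/47=-458/47
M: M0=0, M1=-458/47, M2=210/47, M3=0
seg 0: a=-3, c=M0/2=0, d=(M1−M0)/(6·2)=-229/282, b=Δ0−h0·(2M0+M1)/6=1022/141
seg 1: a=5, c=M1/2=-229/47, d=(M2−M1)/(6·1)=334/141, b=Δ1−h1·(2M1+M2)/6=-352/141
seg 2: a=0, c=M2/2=105/47, d=(M3−M2)/(6·3)=-35/141, b=Δ2−h2·(2M2+M3)/6=-724/141
t_q=11/4 → seg 1, τ=3/4; S=5+-352/141·τ+-229/47·τ²+334/141·τ³=2085/1504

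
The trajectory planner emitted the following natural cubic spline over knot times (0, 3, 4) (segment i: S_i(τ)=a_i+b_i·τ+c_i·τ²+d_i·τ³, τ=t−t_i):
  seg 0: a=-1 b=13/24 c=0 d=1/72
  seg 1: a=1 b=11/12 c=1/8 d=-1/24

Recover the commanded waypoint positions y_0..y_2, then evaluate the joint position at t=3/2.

y_0 = S_0(0) = a_0 = -1
y_1 = S_1(0) = a_1 = 1
y_2 = S_1(1) = 2
t_q=3/2 is in segment 0 (τ=3/2); S_0(τ)=-9/64

y_0=-1 y_1=1 y_2=2
S(3/2) = -9/64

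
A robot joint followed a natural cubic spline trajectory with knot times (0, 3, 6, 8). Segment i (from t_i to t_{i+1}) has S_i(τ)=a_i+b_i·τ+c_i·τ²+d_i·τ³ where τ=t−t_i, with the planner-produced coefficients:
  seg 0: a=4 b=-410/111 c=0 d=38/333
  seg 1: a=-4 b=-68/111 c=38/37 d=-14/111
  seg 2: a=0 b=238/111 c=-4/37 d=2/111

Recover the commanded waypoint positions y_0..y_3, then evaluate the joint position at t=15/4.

y_0=4 y_1=-4 y_2=0 y_3=4
S(15/4) = -4659/1184

y_0 = S_0(0) = a_0 = 4
y_1 = S_1(0) = a_1 = -4
y_2 = S_2(0) = a_2 = 0
y_3 = S_2(2) = 4
t_q=15/4 is in segment 1 (τ=3/4); S_1(τ)=-4659/1184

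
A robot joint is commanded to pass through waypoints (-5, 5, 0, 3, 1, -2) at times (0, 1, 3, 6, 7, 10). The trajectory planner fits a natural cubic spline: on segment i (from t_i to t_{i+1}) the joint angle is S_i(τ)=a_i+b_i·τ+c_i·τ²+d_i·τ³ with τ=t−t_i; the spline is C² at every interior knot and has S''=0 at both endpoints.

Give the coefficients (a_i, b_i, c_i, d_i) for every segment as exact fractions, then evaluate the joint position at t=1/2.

  seg 0: a=-5 b=6421/516 c=0 d=-1261/516
  seg 1: a=5 b=1319/258 c=-1261/172 d=1819/1032
  seg 2: a=0 b=-395/129 c=279/86 d=-1463/2322
  seg 3: a=3 b=-157/258 c=-313/129 d=89/86
  seg 4: a=1 b=-304/129 c=175/258 d=-175/2322
S(1/2) = 1261/1376

Δ: Δ0=10, Δ1=-5/2, Δ2=1, Δ3=-2, Δ4=-1
row 1: diag=6, rhs=-75; c'=1/3, d'=-25/2
row 2: denom=10−2·1/3=28/3; d'=(21−2·-25/2)/(28/3)=69/14
row 3: denom=8−3·9/28=197/28; d'=(-18−3·69/14)/(197/28)=-918/197
row 4: denom=8−1·28/197=1548/197; d'=(6−1·-918/197)/(1548/197)=175/129
back: M4=175/129
back: M3=-918/197−28/197·175/129=-626/129
back: M2=69/14−9/28·-626/129=279/43
back: M1=-25/2−1/3·279/43=-1261/86
M: M0=0, M1=-1261/86, M2=279/43, M3=-626/129, M4=175/129, M5=0
seg 0: a=-5, c=M0/2=0, d=(M1−M0)/(6·1)=-1261/516, b=Δ0−h0·(2M0+M1)/6=6421/516
seg 1: a=5, c=M1/2=-1261/172, d=(M2−M1)/(6·2)=1819/1032, b=Δ1−h1·(2M1+M2)/6=1319/258
seg 2: a=0, c=M2/2=279/86, d=(M3−M2)/(6·3)=-1463/2322, b=Δ2−h2·(2M2+M3)/6=-395/129
seg 3: a=3, c=M3/2=-313/129, d=(M4−M3)/(6·1)=89/86, b=Δ3−h3·(2M3+M4)/6=-157/258
seg 4: a=1, c=M4/2=175/258, d=(M5−M4)/(6·3)=-175/2322, b=Δ4−h4·(2M4+M5)/6=-304/129
t_q=1/2 → seg 0, τ=1/2; S=-5+6421/516·τ+0·τ²+-1261/516·τ³=1261/1376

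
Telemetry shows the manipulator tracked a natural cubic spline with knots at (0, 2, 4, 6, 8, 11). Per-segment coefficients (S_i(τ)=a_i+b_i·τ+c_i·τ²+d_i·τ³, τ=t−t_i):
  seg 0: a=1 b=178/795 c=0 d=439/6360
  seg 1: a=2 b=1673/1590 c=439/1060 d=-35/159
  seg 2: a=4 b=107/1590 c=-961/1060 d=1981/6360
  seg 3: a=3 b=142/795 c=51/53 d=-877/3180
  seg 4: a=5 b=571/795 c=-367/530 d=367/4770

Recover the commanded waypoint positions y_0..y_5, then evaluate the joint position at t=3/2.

y_0 = S_0(0) = a_0 = 1
y_1 = S_1(0) = a_1 = 2
y_2 = S_2(0) = a_2 = 4
y_3 = S_3(0) = a_3 = 3
y_4 = S_4(0) = a_4 = 5
y_5 = S_4(3) = 3
t_q=3/2 is in segment 0 (τ=3/2); S_0(τ)=26607/16960

y_0=1 y_1=2 y_2=4 y_3=3 y_4=5 y_5=3
S(3/2) = 26607/16960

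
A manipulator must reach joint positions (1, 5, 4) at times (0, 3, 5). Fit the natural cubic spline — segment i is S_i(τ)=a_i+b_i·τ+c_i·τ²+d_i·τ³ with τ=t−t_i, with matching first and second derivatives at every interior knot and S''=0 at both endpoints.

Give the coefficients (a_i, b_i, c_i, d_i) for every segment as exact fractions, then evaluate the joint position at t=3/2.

  seg 0: a=1 b=113/60 c=0 d=-11/180
  seg 1: a=5 b=7/30 c=-11/20 d=11/120
S(3/2) = 579/160

Δ: Δ0=4/3, Δ1=-1/2
row 1: diag=10, rhs=-11; c'=1/5, d'=-11/10
back: M1=-11/10
M: M0=0, M1=-11/10, M2=0
seg 0: a=1, c=M0/2=0, d=(M1−M0)/(6·3)=-11/180, b=Δ0−h0·(2M0+M1)/6=113/60
seg 1: a=5, c=M1/2=-11/20, d=(M2−M1)/(6·2)=11/120, b=Δ1−h1·(2M1+M2)/6=7/30
t_q=3/2 → seg 0, τ=3/2; S=1+113/60·τ+0·τ²+-11/180·τ³=579/160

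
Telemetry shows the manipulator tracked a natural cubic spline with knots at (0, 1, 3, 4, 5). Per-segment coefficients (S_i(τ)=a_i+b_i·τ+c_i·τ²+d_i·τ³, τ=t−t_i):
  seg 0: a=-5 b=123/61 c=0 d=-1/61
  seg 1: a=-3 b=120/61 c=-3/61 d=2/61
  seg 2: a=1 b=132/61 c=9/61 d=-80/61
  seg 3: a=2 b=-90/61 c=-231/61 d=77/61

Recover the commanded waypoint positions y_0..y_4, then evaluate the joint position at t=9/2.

y_0=-5 y_1=-3 y_2=1 y_3=2 y_4=-2
S(9/2) = 231/488

y_0 = S_0(0) = a_0 = -5
y_1 = S_1(0) = a_1 = -3
y_2 = S_2(0) = a_2 = 1
y_3 = S_3(0) = a_3 = 2
y_4 = S_3(1) = -2
t_q=9/2 is in segment 3 (τ=1/2); S_3(τ)=231/488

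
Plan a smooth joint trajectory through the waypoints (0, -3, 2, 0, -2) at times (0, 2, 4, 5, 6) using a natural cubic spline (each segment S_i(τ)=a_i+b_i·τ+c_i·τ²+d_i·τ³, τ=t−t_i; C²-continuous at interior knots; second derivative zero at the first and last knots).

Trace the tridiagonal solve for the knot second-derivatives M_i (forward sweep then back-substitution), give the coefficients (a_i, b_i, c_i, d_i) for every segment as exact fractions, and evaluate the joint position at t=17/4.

  seg 0: a=0 b=-127/42 c=0 d=8/21
  seg 1: a=-3 b=65/42 c=16/7 d=-19/21
  seg 2: a=2 b=-1/6 c=-22/7 d=55/42
  seg 3: a=0 b=-53/21 c=11/14 d=-11/42
S(17/4) = 1597/896

Δ: Δ0=-3/2, Δ1=5/2, Δ2=-2, Δ3=-2
row 1: diag=8, rhs=24; c'=1/4, d'=3
row 2: denom=6−2·1/4=11/2; d'=(-27−2·3)/(11/2)=-6
row 3: denom=4−1·2/11=42/11; d'=(0−1·-6)/(42/11)=11/7
back: M3=11/7
back: M2=-6−2/11·11/7=-44/7
back: M1=3−1/4·-44/7=32/7
M: M0=0, M1=32/7, M2=-44/7, M3=11/7, M4=0
seg 0: a=0, c=M0/2=0, d=(M1−M0)/(6·2)=8/21, b=Δ0−h0·(2M0+M1)/6=-127/42
seg 1: a=-3, c=M1/2=16/7, d=(M2−M1)/(6·2)=-19/21, b=Δ1−h1·(2M1+M2)/6=65/42
seg 2: a=2, c=M2/2=-22/7, d=(M3−M2)/(6·1)=55/42, b=Δ2−h2·(2M2+M3)/6=-1/6
seg 3: a=0, c=M3/2=11/14, d=(M4−M3)/(6·1)=-11/42, b=Δ3−h3·(2M3+M4)/6=-53/21
t_q=17/4 → seg 2, τ=1/4; S=2+-1/6·τ+-22/7·τ²+55/42·τ³=1597/896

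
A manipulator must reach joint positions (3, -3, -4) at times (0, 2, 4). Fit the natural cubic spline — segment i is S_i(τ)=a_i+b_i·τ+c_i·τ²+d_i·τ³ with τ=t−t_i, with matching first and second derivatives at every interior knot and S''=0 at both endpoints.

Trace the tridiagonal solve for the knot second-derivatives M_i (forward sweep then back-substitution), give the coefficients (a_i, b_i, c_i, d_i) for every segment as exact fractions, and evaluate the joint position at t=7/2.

Δ: Δ0=-3, Δ1=-1/2
row 1: diag=8, rhs=15; c'=1/4, d'=15/8
back: M1=15/8
M: M0=0, M1=15/8, M2=0
seg 0: a=3, c=M0/2=0, d=(M1−M0)/(6·2)=5/32, b=Δ0−h0·(2M0+M1)/6=-29/8
seg 1: a=-3, c=M1/2=15/16, d=(M2−M1)/(6·2)=-5/32, b=Δ1−h1·(2M1+M2)/6=-7/4
t_q=7/2 → seg 1, τ=3/2; S=-3+-7/4·τ+15/16·τ²+-5/32·τ³=-1035/256

  seg 0: a=3 b=-29/8 c=0 d=5/32
  seg 1: a=-3 b=-7/4 c=15/16 d=-5/32
S(7/2) = -1035/256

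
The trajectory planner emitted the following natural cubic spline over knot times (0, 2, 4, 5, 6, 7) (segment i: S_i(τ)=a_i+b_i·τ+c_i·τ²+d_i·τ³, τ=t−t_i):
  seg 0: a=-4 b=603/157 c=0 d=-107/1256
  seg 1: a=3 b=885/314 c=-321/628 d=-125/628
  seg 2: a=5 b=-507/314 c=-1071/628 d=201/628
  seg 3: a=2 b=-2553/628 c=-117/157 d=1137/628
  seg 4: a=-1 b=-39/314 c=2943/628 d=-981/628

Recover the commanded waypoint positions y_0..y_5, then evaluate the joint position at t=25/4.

y_0=-4 y_1=3 y_2=5 y_3=2 y_4=-1 y_5=2
S(25/4) = -30649/40192

y_0 = S_0(0) = a_0 = -4
y_1 = S_1(0) = a_1 = 3
y_2 = S_2(0) = a_2 = 5
y_3 = S_3(0) = a_3 = 2
y_4 = S_4(0) = a_4 = -1
y_5 = S_4(1) = 2
t_q=25/4 is in segment 4 (τ=1/4); S_4(τ)=-30649/40192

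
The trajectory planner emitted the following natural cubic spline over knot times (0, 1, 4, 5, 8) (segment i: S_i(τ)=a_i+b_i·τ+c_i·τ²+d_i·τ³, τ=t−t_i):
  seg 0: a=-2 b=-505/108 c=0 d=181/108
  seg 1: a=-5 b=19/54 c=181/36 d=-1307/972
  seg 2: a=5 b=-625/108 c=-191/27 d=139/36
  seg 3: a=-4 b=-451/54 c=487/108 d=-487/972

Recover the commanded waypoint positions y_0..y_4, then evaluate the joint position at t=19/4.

y_0 = S_0(0) = a_0 = -2
y_1 = S_1(0) = a_1 = -5
y_2 = S_2(0) = a_2 = 5
y_3 = S_3(0) = a_3 = -4
y_4 = S_3(3) = -2
t_q=19/4 is in segment 2 (τ=3/4); S_2(τ)=-3895/2304

y_0=-2 y_1=-5 y_2=5 y_3=-4 y_4=-2
S(19/4) = -3895/2304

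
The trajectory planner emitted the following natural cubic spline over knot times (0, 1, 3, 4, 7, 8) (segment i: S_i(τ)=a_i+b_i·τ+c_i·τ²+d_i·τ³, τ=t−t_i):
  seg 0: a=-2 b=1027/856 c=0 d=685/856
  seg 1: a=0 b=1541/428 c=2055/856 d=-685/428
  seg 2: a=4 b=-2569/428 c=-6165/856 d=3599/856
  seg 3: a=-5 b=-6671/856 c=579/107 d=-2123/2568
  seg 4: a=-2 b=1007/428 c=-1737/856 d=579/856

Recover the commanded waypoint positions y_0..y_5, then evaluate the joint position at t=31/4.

y_0=-2 y_1=0 y_2=4 y_3=-5 y_4=-2 y_5=-1
S(31/4) = -59795/54784

y_0 = S_0(0) = a_0 = -2
y_1 = S_1(0) = a_1 = 0
y_2 = S_2(0) = a_2 = 4
y_3 = S_3(0) = a_3 = -5
y_4 = S_4(0) = a_4 = -2
y_5 = S_4(1) = -1
t_q=31/4 is in segment 4 (τ=3/4); S_4(τ)=-59795/54784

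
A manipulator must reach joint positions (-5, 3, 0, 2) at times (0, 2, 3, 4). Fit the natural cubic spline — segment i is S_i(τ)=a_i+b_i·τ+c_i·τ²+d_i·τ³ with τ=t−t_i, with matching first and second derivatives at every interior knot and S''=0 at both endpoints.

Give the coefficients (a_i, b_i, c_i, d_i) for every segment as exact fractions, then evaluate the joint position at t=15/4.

Δ: Δ0=4, Δ1=-3, Δ2=2
row 1: diag=6, rhs=-42; c'=1/6, d'=-7
row 2: denom=4−1·1/6=23/6; d'=(30−1·-7)/(23/6)=222/23
back: M2=222/23
back: M1=-7−1/6·222/23=-198/23
M: M0=0, M1=-198/23, M2=222/23, M3=0
seg 0: a=-5, c=M0/2=0, d=(M1−M0)/(6·2)=-33/46, b=Δ0−h0·(2M0+M1)/6=158/23
seg 1: a=3, c=M1/2=-99/23, d=(M2−M1)/(6·1)=70/23, b=Δ1−h1·(2M1+M2)/6=-40/23
seg 2: a=0, c=M2/2=111/23, d=(M3−M2)/(6·1)=-37/23, b=Δ2−h2·(2M2+M3)/6=-28/23
t_q=15/4 → seg 2, τ=3/4; S=0+-28/23·τ+111/23·τ²+-37/23·τ³=1653/1472

  seg 0: a=-5 b=158/23 c=0 d=-33/46
  seg 1: a=3 b=-40/23 c=-99/23 d=70/23
  seg 2: a=0 b=-28/23 c=111/23 d=-37/23
S(15/4) = 1653/1472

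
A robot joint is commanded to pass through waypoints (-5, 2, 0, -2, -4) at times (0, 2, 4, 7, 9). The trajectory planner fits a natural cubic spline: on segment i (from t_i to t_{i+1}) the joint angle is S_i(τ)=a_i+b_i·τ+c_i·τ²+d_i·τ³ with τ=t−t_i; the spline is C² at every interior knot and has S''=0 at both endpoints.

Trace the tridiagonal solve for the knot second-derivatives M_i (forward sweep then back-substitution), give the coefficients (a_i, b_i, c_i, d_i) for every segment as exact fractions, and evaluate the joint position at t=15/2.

Δ: Δ0=7/2, Δ1=-1, Δ2=-2/3, Δ3=-1
row 1: diag=8, rhs=-27; c'=1/4, d'=-27/8
row 2: denom=10−2·1/4=19/2; d'=(2−2·-27/8)/(19/2)=35/38
row 3: denom=10−3·6/19=172/19; d'=(-2−3·35/38)/(172/19)=-181/344
back: M3=-181/344
back: M2=35/38−6/19·-181/344=187/172
back: M1=-27/8−1/4·187/172=-2509/688
M: M0=0, M1=-2509/688, M2=187/172, M3=-181/344, M4=0
seg 0: a=-5, c=M0/2=0, d=(M1−M0)/(6·2)=-2509/8256, b=Δ0−h0·(2M0+M1)/6=9733/2064
seg 1: a=2, c=M1/2=-2509/1376, d=(M2−M1)/(6·2)=3257/8256, b=Δ1−h1·(2M1+M2)/6=1103/1032
seg 2: a=0, c=M2/2=187/344, d=(M3−M2)/(6·3)=-185/2064, b=Δ2−h2·(2M2+M3)/6=-3077/2064
seg 3: a=-2, c=M3/2=-181/688, d=(M4−M3)/(6·2)=181/4128, b=Δ3−h3·(2M3+M4)/6=-335/516
t_q=15/2 → seg 3, τ=1/2; S=-2+-335/516·τ+-181/688·τ²+181/4128·τ³=-26253/11008

  seg 0: a=-5 b=9733/2064 c=0 d=-2509/8256
  seg 1: a=2 b=1103/1032 c=-2509/1376 d=3257/8256
  seg 2: a=0 b=-3077/2064 c=187/344 d=-185/2064
  seg 3: a=-2 b=-335/516 c=-181/688 d=181/4128
S(15/2) = -26253/11008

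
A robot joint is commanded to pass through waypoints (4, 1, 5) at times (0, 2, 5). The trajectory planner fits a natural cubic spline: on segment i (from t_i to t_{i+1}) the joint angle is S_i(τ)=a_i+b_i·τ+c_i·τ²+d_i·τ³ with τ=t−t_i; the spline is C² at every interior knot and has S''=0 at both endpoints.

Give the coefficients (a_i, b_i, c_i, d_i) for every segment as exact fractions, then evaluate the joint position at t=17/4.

Δ: Δ0=-3/2, Δ1=4/3
row 1: diag=10, rhs=17; c'=3/10, d'=17/10
back: M1=17/10
M: M0=0, M1=17/10, M2=0
seg 0: a=4, c=M0/2=0, d=(M1−M0)/(6·2)=17/120, b=Δ0−h0·(2M0+M1)/6=-31/15
seg 1: a=1, c=M1/2=17/20, d=(M2−M1)/(6·3)=-17/180, b=Δ1−h1·(2M1+M2)/6=-11/30
t_q=17/4 → seg 1, τ=9/4; S=1+-11/30·τ+17/20·τ²+-17/180·τ³=871/256

  seg 0: a=4 b=-31/15 c=0 d=17/120
  seg 1: a=1 b=-11/30 c=17/20 d=-17/180
S(17/4) = 871/256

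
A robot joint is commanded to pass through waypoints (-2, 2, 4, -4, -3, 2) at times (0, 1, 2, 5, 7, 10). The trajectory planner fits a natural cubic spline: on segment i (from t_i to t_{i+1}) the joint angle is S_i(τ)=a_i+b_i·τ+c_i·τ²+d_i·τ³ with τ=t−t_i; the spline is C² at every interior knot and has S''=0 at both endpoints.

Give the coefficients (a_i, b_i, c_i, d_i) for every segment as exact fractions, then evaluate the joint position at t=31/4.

Δ: Δ0=4, Δ1=2, Δ2=-8/3, Δ3=1/2, Δ4=5/3
row 1: diag=4, rhs=-12; c'=1/4, d'=-3
row 2: denom=8−1·1/4=31/4; d'=(-28−1·-3)/(31/4)=-100/31
row 3: denom=10−3·12/31=274/31; d'=(19−3·-100/31)/(274/31)=889/274
row 4: denom=10−2·31/137=1308/137; d'=(7−2·889/274)/(1308/137)=35/654
back: M4=35/654
back: M3=889/274−31/137·35/654=1057/327
back: M2=-100/31−12/31·1057/327=-488/109
back: M1=-3−1/4·-488/109=-205/109
M: M0=0, M1=-205/109, M2=-488/109, M3=1057/327, M4=35/654, M5=0
seg 0: a=-2, c=M0/2=0, d=(M1−M0)/(6·1)=-205/654, b=Δ0−h0·(2M0+M1)/6=2821/654
seg 1: a=2, c=M1/2=-205/218, d=(M2−M1)/(6·1)=-283/654, b=Δ1−h1·(2M1+M2)/6=1103/327
seg 2: a=4, c=M2/2=-244/109, d=(M3−M2)/(6·3)=2521/5886, b=Δ2−h2·(2M2+M3)/6=127/654
seg 3: a=-4, c=M3/2=1057/654, d=(M4−M3)/(6·2)=-231/872, b=Δ3−h3·(2M3+M4)/6=-547/327
seg 4: a=-3, c=M4/2=35/1308, d=(M5−M4)/(6·3)=-35/11772, b=Δ4−h4·(2M4+M5)/6=1055/654
t_q=31/4 → seg 4, τ=3/4; S=-3+1055/654·τ+35/1308·τ²+-35/11772·τ³=-49567/27904

  seg 0: a=-2 b=2821/654 c=0 d=-205/654
  seg 1: a=2 b=1103/327 c=-205/218 d=-283/654
  seg 2: a=4 b=127/654 c=-244/109 d=2521/5886
  seg 3: a=-4 b=-547/327 c=1057/654 d=-231/872
  seg 4: a=-3 b=1055/654 c=35/1308 d=-35/11772
S(31/4) = -49567/27904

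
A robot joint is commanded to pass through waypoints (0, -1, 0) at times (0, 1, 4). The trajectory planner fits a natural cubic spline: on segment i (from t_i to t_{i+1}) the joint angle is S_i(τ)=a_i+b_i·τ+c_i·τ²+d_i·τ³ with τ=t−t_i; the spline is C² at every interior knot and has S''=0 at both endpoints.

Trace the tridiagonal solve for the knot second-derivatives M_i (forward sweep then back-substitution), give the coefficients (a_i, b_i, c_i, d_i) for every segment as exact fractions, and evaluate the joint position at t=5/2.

Δ: Δ0=-1, Δ1=1/3
row 1: diag=8, rhs=8; c'=3/8, d'=1
back: M1=1
M: M0=0, M1=1, M2=0
seg 0: a=0, c=M0/2=0, d=(M1−M0)/(6·1)=1/6, b=Δ0−h0·(2M0+M1)/6=-7/6
seg 1: a=-1, c=M1/2=1/2, d=(M2−M1)/(6·3)=-1/18, b=Δ1−h1·(2M1+M2)/6=-2/3
t_q=5/2 → seg 1, τ=3/2; S=-1+-2/3·τ+1/2·τ²+-1/18·τ³=-17/16

  seg 0: a=0 b=-7/6 c=0 d=1/6
  seg 1: a=-1 b=-2/3 c=1/2 d=-1/18
S(5/2) = -17/16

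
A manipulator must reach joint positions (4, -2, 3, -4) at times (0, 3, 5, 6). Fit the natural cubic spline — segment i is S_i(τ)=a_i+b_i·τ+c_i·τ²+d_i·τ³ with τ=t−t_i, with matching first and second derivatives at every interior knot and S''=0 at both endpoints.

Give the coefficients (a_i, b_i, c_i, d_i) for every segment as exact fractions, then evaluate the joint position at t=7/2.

Δ: Δ0=-2, Δ1=5/2, Δ2=-7
row 1: diag=10, rhs=27; c'=1/5, d'=27/10
row 2: denom=6−2·1/5=28/5; d'=(-57−2·27/10)/(28/5)=-78/7
back: M2=-78/7
back: M1=27/10−1/5·-78/7=69/14
M: M0=0, M1=69/14, M2=-78/7, M3=0
seg 0: a=4, c=M0/2=0, d=(M1−M0)/(6·3)=23/84, b=Δ0−h0·(2M0+M1)/6=-125/28
seg 1: a=-2, c=M1/2=69/28, d=(M2−M1)/(6·2)=-75/56, b=Δ1−h1·(2M1+M2)/6=41/14
seg 2: a=3, c=M2/2=-39/7, d=(M3−M2)/(6·1)=13/7, b=Δ2−h2·(2M2+M3)/6=-23/7
t_q=7/2 → seg 1, τ=1/2; S=-2+41/14·τ+69/28·τ²+-75/56·τ³=-39/448

  seg 0: a=4 b=-125/28 c=0 d=23/84
  seg 1: a=-2 b=41/14 c=69/28 d=-75/56
  seg 2: a=3 b=-23/7 c=-39/7 d=13/7
S(7/2) = -39/448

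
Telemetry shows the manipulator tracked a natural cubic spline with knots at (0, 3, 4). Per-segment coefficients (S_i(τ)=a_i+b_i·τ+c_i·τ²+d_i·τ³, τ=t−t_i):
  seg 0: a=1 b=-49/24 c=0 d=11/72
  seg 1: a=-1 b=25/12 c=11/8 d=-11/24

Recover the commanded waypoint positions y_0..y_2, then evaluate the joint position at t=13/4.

y_0 = S_0(0) = a_0 = 1
y_1 = S_1(0) = a_1 = -1
y_2 = S_1(1) = 2
t_q=13/4 is in segment 1 (τ=1/4); S_1(τ)=-205/512

y_0=1 y_1=-1 y_2=2
S(13/4) = -205/512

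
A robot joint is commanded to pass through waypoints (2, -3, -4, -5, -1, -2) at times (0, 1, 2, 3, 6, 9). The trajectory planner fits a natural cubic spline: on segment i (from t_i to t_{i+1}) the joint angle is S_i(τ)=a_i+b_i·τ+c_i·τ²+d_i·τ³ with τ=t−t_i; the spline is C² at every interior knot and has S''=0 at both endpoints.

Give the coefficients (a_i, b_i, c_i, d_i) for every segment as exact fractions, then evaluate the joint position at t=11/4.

  seg 0: a=2 b=-2554/419 c=0 d=459/419
  seg 1: a=-3 b=-1177/419 c=1377/419 d=-619/419
  seg 2: a=-4 b=-280/419 c=-480/419 d=341/419
  seg 3: a=-5 b=-217/419 c=543/419 d=-2560/11313
  seg 4: a=-1 b=481/419 c=-931/1257 d=931/11313
S(11/4) = -128777/26816

Δ: Δ0=-5, Δ1=-1, Δ2=-1, Δ3=4/3, Δ4=-1/3
row 1: diag=4, rhs=24; c'=1/4, d'=6
row 2: denom=4−1·1/4=15/4; d'=(0−1·6)/(15/4)=-8/5
row 3: denom=8−1·4/15=116/15; d'=(14−1·-8/5)/(116/15)=117/58
row 4: denom=12−3·45/116=1257/116; d'=(-10−3·117/58)/(1257/116)=-1862/1257
back: M4=-1862/1257
back: M3=117/58−45/116·-1862/1257=1086/419
back: M2=-8/5−4/15·1086/419=-960/419
back: M1=6−1/4·-960/419=2754/419
M: M0=0, M1=2754/419, M2=-960/419, M3=1086/419, M4=-1862/1257, M5=0
seg 0: a=2, c=M0/2=0, d=(M1−M0)/(6·1)=459/419, b=Δ0−h0·(2M0+M1)/6=-2554/419
seg 1: a=-3, c=M1/2=1377/419, d=(M2−M1)/(6·1)=-619/419, b=Δ1−h1·(2M1+M2)/6=-1177/419
seg 2: a=-4, c=M2/2=-480/419, d=(M3−M2)/(6·1)=341/419, b=Δ2−h2·(2M2+M3)/6=-280/419
seg 3: a=-5, c=M3/2=543/419, d=(M4−M3)/(6·3)=-2560/11313, b=Δ3−h3·(2M3+M4)/6=-217/419
seg 4: a=-1, c=M4/2=-931/1257, d=(M5−M4)/(6·3)=931/11313, b=Δ4−h4·(2M4+M5)/6=481/419
t_q=11/4 → seg 2, τ=3/4; S=-4+-280/419·τ+-480/419·τ²+341/419·τ³=-128777/26816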